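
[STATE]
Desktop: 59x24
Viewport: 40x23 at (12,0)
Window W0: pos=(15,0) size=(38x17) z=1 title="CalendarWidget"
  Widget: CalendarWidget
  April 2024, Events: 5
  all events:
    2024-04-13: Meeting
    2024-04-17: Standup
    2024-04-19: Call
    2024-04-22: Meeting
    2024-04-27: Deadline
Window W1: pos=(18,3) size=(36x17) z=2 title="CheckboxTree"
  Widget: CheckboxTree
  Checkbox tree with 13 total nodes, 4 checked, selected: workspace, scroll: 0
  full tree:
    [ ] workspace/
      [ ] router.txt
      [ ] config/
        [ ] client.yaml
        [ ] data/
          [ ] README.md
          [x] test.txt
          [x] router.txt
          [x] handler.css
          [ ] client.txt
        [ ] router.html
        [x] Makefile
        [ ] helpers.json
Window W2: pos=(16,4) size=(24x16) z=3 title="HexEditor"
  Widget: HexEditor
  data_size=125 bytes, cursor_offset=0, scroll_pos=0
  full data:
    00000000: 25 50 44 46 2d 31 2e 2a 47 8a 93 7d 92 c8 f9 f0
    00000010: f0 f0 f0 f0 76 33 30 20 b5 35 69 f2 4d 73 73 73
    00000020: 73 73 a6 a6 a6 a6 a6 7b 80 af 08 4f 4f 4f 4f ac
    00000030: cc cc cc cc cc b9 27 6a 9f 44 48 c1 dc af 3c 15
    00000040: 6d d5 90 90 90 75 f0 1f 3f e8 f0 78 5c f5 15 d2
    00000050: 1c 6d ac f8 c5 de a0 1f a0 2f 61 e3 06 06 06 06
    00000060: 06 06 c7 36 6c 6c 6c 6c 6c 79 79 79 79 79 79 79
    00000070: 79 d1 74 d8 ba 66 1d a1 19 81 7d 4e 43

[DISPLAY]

   ┏━━━━━━━━━━━━━━━━━━━━━━━━━━━━━━━━━━━━
   ┃ CalendarWidget                     
   ┠────────────────────────────────────
   ┃  ┏━━━━━━━━━━━━━━━━━━━━━━━━━━━━━━━━━
   ┃┏━━━━━━━━━━━━━━━━━━━━━━┓            
   ┃┃ HexEditor            ┃────────────
   ┃┠──────────────────────┨            
   ┃┃00000000  25 50 44 46 ┃            
   ┃┃00000010  f0 f0 f0 f0 ┃            
   ┃┃00000020  73 73 a6 a6 ┃            
   ┃┃00000030  cc cc cc cc ┃            
   ┃┃00000040  6d d5 90 90 ┃            
   ┃┃00000050  1c 6d ac f8 ┃            
   ┃┃00000060  06 06 c7 36 ┃            
   ┃┃00000070  79 d1 74 d8 ┃s           
   ┃┃                      ┃            
   ┗┃                      ┃            
    ┃                      ┃            
    ┃                      ┃            
    ┗━━━━━━━━━━━━━━━━━━━━━━┛━━━━━━━━━━━━
                                        
                                        
                                        


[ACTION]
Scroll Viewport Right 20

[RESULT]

━━━━━━━━━━━━━━━━━━━━━━━━━━━━━━━━━┓      
lendarWidget                     ┃      
─────────────────────────────────┨      
━━━━━━━━━━━━━━━━━━━━━━━━━━━━━━━━━━┓     
━━━━━━━━━━━━━━━━━━━━┓             ┃     
exEditor            ┃─────────────┨     
────────────────────┨             ┃     
000000  25 50 44 46 ┃             ┃     
000010  f0 f0 f0 f0 ┃             ┃     
000020  73 73 a6 a6 ┃             ┃     
000030  cc cc cc cc ┃             ┃     
000040  6d d5 90 90 ┃             ┃     
000050  1c 6d ac f8 ┃             ┃     
000060  06 06 c7 36 ┃             ┃     
000070  79 d1 74 d8 ┃s            ┃     
                    ┃             ┃     
                    ┃             ┃     
                    ┃             ┃     
                    ┃             ┃     
━━━━━━━━━━━━━━━━━━━━┛━━━━━━━━━━━━━┛     
                                        
                                        
                                        


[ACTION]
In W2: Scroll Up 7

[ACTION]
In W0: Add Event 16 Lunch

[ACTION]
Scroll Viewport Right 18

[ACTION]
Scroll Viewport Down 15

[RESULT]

lendarWidget                     ┃      
─────────────────────────────────┨      
━━━━━━━━━━━━━━━━━━━━━━━━━━━━━━━━━━┓     
━━━━━━━━━━━━━━━━━━━━┓             ┃     
exEditor            ┃─────────────┨     
────────────────────┨             ┃     
000000  25 50 44 46 ┃             ┃     
000010  f0 f0 f0 f0 ┃             ┃     
000020  73 73 a6 a6 ┃             ┃     
000030  cc cc cc cc ┃             ┃     
000040  6d d5 90 90 ┃             ┃     
000050  1c 6d ac f8 ┃             ┃     
000060  06 06 c7 36 ┃             ┃     
000070  79 d1 74 d8 ┃s            ┃     
                    ┃             ┃     
                    ┃             ┃     
                    ┃             ┃     
                    ┃             ┃     
━━━━━━━━━━━━━━━━━━━━┛━━━━━━━━━━━━━┛     
                                        
                                        
                                        
                                        


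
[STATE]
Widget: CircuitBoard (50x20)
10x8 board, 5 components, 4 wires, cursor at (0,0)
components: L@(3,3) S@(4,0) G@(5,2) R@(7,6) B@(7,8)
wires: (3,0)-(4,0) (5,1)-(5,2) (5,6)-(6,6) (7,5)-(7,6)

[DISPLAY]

   0 1 2 3 4 5 6 7 8 9                            
0  [.]                                            
                                                  
1                                                 
                                                  
2                                                 
                                                  
3   ·           L                                 
    │                                             
4   S                                             
                                                  
5       · ─ G               ·                     
                            │                     
6                           ·                     
                                                  
7                       · ─ R       B             
Cursor: (0,0)                                     
                                                  
                                                  
                                                  


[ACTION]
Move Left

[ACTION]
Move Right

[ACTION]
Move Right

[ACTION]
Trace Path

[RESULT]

   0 1 2 3 4 5 6 7 8 9                            
0          [.]                                    
                                                  
1                                                 
                                                  
2                                                 
                                                  
3   ·           L                                 
    │                                             
4   S                                             
                                                  
5       · ─ G               ·                     
                            │                     
6                           ·                     
                                                  
7                       · ─ R       B             
Cursor: (0,2)  Trace: No connections              
                                                  
                                                  
                                                  


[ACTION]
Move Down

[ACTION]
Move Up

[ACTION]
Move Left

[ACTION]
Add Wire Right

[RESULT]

   0 1 2 3 4 5 6 7 8 9                            
0      [.]─ ·                                     
                                                  
1                                                 
                                                  
2                                                 
                                                  
3   ·           L                                 
    │                                             
4   S                                             
                                                  
5       · ─ G               ·                     
                            │                     
6                           ·                     
                                                  
7                       · ─ R       B             
Cursor: (0,1)  Trace: No connections              
                                                  
                                                  
                                                  


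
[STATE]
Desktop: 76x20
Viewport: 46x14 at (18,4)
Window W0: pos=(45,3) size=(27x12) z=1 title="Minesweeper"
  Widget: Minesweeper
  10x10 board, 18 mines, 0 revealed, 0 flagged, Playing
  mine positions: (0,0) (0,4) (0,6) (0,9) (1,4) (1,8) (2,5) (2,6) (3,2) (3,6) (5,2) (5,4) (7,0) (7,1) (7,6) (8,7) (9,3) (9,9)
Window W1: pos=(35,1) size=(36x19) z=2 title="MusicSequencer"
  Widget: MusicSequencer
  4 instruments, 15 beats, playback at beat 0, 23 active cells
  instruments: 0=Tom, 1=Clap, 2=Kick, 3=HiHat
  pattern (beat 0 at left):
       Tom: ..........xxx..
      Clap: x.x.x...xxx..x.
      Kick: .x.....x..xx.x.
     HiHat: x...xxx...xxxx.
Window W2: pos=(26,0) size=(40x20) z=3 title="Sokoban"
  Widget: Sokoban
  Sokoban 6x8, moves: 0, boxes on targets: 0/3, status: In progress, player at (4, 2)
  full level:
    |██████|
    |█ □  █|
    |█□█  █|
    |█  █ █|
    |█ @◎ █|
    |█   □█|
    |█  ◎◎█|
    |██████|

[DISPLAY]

        ┃█ □  █                               
        ┃█□█  █                               
        ┃█  █ █                               
        ┃█ @◎ █                               
        ┃█   □█                               
        ┃█  ◎◎█                               
        ┃██████                               
        ┃Moves: 0  0/3                        
        ┃                                     
        ┃                                     
        ┃                                     
        ┃                                     
        ┃                                     
        ┃                                     


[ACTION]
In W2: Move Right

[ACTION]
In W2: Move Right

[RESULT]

        ┃█ □  █                               
        ┃█□█  █                               
        ┃█  █ █                               
        ┃█  ◎@█                               
        ┃█   □█                               
        ┃█  ◎◎█                               
        ┃██████                               
        ┃Moves: 2  0/3                        
        ┃                                     
        ┃                                     
        ┃                                     
        ┃                                     
        ┃                                     
        ┃                                     


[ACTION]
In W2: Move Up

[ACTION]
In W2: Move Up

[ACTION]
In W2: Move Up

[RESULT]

        ┃█ □ @█                               
        ┃█□█  █                               
        ┃█  █ █                               
        ┃█  ◎ █                               
        ┃█   □█                               
        ┃█  ◎◎█                               
        ┃██████                               
        ┃Moves: 5  0/3                        
        ┃                                     
        ┃                                     
        ┃                                     
        ┃                                     
        ┃                                     
        ┃                                     


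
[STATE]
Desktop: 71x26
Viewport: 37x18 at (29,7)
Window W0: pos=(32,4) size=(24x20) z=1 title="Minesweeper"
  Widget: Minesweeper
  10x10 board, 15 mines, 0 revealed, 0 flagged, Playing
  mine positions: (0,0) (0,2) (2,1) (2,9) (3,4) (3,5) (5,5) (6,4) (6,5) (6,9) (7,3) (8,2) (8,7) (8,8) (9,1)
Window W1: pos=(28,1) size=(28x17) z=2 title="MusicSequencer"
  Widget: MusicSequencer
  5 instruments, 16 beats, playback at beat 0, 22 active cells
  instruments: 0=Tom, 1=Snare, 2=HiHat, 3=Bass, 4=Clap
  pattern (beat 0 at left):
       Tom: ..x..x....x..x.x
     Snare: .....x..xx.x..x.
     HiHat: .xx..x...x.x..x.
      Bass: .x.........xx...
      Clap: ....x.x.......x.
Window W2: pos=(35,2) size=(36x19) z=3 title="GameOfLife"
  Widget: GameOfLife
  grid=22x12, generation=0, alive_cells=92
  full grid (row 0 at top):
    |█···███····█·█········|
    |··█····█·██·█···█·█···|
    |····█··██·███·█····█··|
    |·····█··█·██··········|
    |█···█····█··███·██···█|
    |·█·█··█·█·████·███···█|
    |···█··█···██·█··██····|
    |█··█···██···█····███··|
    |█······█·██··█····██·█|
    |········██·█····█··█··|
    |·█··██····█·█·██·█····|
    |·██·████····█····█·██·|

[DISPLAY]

 HiHat┃··█····█·██·█···█·█···        
  Bass┃····█··██·███·█····█··        
  Clap┃·····█··█·██··········        
      ┃█···█····█··███·██···█        
      ┃·█·█··█·█·████·███···█        
      ┃···█··█···██·█··██····        
      ┃█··█···██···█····███··        
      ┃█······█·██··█····██·█        
      ┃········██·█····█··█··        
      ┃·█··██····█·█·██·█····        
━━━━━━┃·██·████····█····█·██·        
   ┃  ┃                              
   ┃  ┃                              
   ┃  ┗━━━━━━━━━━━━━━━━━━━━━━━━━━━━━━
   ┃                      ┃          
   ┃                      ┃          
   ┗━━━━━━━━━━━━━━━━━━━━━━┛          
                                     


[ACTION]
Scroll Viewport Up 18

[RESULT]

                                     
━━━━━━━━━━━━━━━━━━━━━━━━━━┓          
 Music┏━━━━━━━━━━━━━━━━━━━━━━━━━━━━━━
──────┃ GameOfLife                   
      ┠──────────────────────────────
   Tom┃Gen: 0                        
 Snare┃█···███····█·█········        
 HiHat┃··█····█·██·█···█·█···        
  Bass┃····█··██·███·█····█··        
  Clap┃·····█··█·██··········        
      ┃█···█····█··███·██···█        
      ┃·█·█··█·█·████·███···█        
      ┃···█··█···██·█··██····        
      ┃█··█···██···█····███··        
      ┃█······█·██··█····██·█        
      ┃········██·█····█··█··        
      ┃·█··██····█·█·██·█····        
━━━━━━┃·██·████····█····█·██·        


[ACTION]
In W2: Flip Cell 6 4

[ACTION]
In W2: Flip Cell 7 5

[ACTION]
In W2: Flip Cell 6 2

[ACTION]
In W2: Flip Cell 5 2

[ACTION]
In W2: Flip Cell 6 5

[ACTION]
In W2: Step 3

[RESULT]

                                     
━━━━━━━━━━━━━━━━━━━━━━━━━━┓          
 Music┏━━━━━━━━━━━━━━━━━━━━━━━━━━━━━━
──────┃ GameOfLife                   
      ┠──────────────────────────────
   Tom┃Gen: 3                        
 Snare┃····████·███··········        
 HiHat┃···██·██·██████·······        
  Bass┃···█·········█·█······        
  Clap┃·█····················        
      ┃·█···█·······█··█·····        
      ┃██·███··██··█···█·····        
      ┃·█·███·██·█·██·██·····        
      ┃·██····██·██·█·██·█···        
      ┃·██····█·██······███··        
      ┃·████·█·········██·██·        
      ┃·█·········█··██····█·        
━━━━━━┃····██·█···█·····███··        


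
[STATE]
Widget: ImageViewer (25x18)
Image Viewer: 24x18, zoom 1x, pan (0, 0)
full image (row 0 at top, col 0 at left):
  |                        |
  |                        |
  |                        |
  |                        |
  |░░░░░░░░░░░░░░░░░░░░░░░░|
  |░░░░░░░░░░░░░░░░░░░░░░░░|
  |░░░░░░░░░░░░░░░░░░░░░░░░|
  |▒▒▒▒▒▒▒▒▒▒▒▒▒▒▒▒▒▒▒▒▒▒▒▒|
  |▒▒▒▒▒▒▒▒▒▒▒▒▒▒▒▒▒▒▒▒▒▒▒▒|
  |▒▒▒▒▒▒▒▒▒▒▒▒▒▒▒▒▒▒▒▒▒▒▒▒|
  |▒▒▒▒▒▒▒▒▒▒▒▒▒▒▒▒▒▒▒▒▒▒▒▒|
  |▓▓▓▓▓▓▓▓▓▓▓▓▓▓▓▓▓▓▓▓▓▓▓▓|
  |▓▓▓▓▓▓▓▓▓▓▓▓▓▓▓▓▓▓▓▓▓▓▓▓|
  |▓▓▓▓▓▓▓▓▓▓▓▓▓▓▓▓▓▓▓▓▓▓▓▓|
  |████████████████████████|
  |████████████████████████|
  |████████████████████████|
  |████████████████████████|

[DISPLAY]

                         
                         
                         
                         
░░░░░░░░░░░░░░░░░░░░░░░░ 
░░░░░░░░░░░░░░░░░░░░░░░░ 
░░░░░░░░░░░░░░░░░░░░░░░░ 
▒▒▒▒▒▒▒▒▒▒▒▒▒▒▒▒▒▒▒▒▒▒▒▒ 
▒▒▒▒▒▒▒▒▒▒▒▒▒▒▒▒▒▒▒▒▒▒▒▒ 
▒▒▒▒▒▒▒▒▒▒▒▒▒▒▒▒▒▒▒▒▒▒▒▒ 
▒▒▒▒▒▒▒▒▒▒▒▒▒▒▒▒▒▒▒▒▒▒▒▒ 
▓▓▓▓▓▓▓▓▓▓▓▓▓▓▓▓▓▓▓▓▓▓▓▓ 
▓▓▓▓▓▓▓▓▓▓▓▓▓▓▓▓▓▓▓▓▓▓▓▓ 
▓▓▓▓▓▓▓▓▓▓▓▓▓▓▓▓▓▓▓▓▓▓▓▓ 
████████████████████████ 
████████████████████████ 
████████████████████████ 
████████████████████████ 


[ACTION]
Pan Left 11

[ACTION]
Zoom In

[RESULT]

                         
                         
                         
                         
                         
                         
                         
                         
░░░░░░░░░░░░░░░░░░░░░░░░░
░░░░░░░░░░░░░░░░░░░░░░░░░
░░░░░░░░░░░░░░░░░░░░░░░░░
░░░░░░░░░░░░░░░░░░░░░░░░░
░░░░░░░░░░░░░░░░░░░░░░░░░
░░░░░░░░░░░░░░░░░░░░░░░░░
▒▒▒▒▒▒▒▒▒▒▒▒▒▒▒▒▒▒▒▒▒▒▒▒▒
▒▒▒▒▒▒▒▒▒▒▒▒▒▒▒▒▒▒▒▒▒▒▒▒▒
▒▒▒▒▒▒▒▒▒▒▒▒▒▒▒▒▒▒▒▒▒▒▒▒▒
▒▒▒▒▒▒▒▒▒▒▒▒▒▒▒▒▒▒▒▒▒▒▒▒▒


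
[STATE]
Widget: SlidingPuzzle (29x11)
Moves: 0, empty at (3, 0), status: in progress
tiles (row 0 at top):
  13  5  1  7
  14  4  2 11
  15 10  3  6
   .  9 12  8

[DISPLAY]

┌────┬────┬────┬────┐        
│ 13 │  5 │  1 │  7 │        
├────┼────┼────┼────┤        
│ 14 │  4 │  2 │ 11 │        
├────┼────┼────┼────┤        
│ 15 │ 10 │  3 │  6 │        
├────┼────┼────┼────┤        
│    │  9 │ 12 │  8 │        
└────┴────┴────┴────┘        
Moves: 0                     
                             


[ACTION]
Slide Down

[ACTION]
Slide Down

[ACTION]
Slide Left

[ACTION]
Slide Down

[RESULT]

┌────┬────┬────┬────┐        
│ 13 │    │  1 │  7 │        
├────┼────┼────┼────┤        
│  4 │  5 │  2 │ 11 │        
├────┼────┼────┼────┤        
│ 14 │ 10 │  3 │  6 │        
├────┼────┼────┼────┤        
│ 15 │  9 │ 12 │  8 │        
└────┴────┴────┴────┘        
Moves: 4                     
                             


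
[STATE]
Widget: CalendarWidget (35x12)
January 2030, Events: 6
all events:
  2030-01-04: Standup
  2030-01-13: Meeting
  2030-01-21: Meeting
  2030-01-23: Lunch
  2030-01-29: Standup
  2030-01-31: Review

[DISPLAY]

            January 2030           
Mo Tu We Th Fr Sa Su               
    1  2  3  4*  5  6              
 7  8  9 10 11 12 13*              
14 15 16 17 18 19 20               
21* 22 23* 24 25 26 27             
28 29* 30 31*                      
                                   
                                   
                                   
                                   
                                   


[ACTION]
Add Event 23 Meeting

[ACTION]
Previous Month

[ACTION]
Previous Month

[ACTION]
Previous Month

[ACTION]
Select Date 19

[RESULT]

            October 2029           
Mo Tu We Th Fr Sa Su               
 1  2  3  4  5  6  7               
 8  9 10 11 12 13 14               
15 16 17 18 [19] 20 21             
22 23 24 25 26 27 28               
29 30 31                           
                                   
                                   
                                   
                                   
                                   


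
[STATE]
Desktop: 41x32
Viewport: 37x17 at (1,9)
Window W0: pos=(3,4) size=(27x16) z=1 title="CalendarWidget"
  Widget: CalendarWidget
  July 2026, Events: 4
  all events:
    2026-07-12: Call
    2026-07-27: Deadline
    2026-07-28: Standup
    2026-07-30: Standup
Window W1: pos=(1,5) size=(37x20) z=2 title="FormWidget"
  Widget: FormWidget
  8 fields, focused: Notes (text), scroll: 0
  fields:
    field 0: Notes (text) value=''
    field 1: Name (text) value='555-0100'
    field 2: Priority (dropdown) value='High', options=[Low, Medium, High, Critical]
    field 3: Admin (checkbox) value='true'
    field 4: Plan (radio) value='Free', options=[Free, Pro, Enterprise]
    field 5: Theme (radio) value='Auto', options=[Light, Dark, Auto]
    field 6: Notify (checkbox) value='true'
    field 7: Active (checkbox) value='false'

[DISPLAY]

┃  Name:       [555-0100           ]┃
┃  Priority:   [High              ▼]┃
┃  Admin:      [x]                  ┃
┃  Plan:       (●) Free  ( ) Pro  ( ┃
┃  Theme:      ( ) Light  ( ) Dark  ┃
┃  Notify:     [x]                  ┃
┃  Active:     [ ]                  ┃
┃                                   ┃
┃                                   ┃
┃                                   ┃
┃                                   ┃
┃                                   ┃
┃                                   ┃
┃                                   ┃
┃                                   ┃
┗━━━━━━━━━━━━━━━━━━━━━━━━━━━━━━━━━━━┛
                                     


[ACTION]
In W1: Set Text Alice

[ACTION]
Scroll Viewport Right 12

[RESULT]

Name:       [555-0100           ]┃   
Priority:   [High              ▼]┃   
Admin:      [x]                  ┃   
Plan:       (●) Free  ( ) Pro  ( ┃   
Theme:      ( ) Light  ( ) Dark  ┃   
Notify:     [x]                  ┃   
Active:     [ ]                  ┃   
                                 ┃   
                                 ┃   
                                 ┃   
                                 ┃   
                                 ┃   
                                 ┃   
                                 ┃   
                                 ┃   
━━━━━━━━━━━━━━━━━━━━━━━━━━━━━━━━━┛   
                                     


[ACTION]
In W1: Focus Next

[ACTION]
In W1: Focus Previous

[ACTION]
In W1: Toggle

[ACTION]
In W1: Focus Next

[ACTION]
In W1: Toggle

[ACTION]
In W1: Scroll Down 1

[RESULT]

Priority:   [High              ▼]┃   
Admin:      [x]                  ┃   
Plan:       (●) Free  ( ) Pro  ( ┃   
Theme:      ( ) Light  ( ) Dark  ┃   
Notify:     [x]                  ┃   
Active:     [ ]                  ┃   
                                 ┃   
                                 ┃   
                                 ┃   
                                 ┃   
                                 ┃   
                                 ┃   
                                 ┃   
                                 ┃   
                                 ┃   
━━━━━━━━━━━━━━━━━━━━━━━━━━━━━━━━━┛   
                                     


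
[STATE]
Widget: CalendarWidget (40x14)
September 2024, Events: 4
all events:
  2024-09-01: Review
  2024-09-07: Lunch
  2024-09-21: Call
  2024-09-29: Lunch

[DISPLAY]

             September 2024             
Mo Tu We Th Fr Sa Su                    
                   1*                   
 2  3  4  5  6  7*  8                   
 9 10 11 12 13 14 15                    
16 17 18 19 20 21* 22                   
23 24 25 26 27 28 29*                   
30                                      
                                        
                                        
                                        
                                        
                                        
                                        


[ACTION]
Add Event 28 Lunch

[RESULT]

             September 2024             
Mo Tu We Th Fr Sa Su                    
                   1*                   
 2  3  4  5  6  7*  8                   
 9 10 11 12 13 14 15                    
16 17 18 19 20 21* 22                   
23 24 25 26 27 28* 29*                  
30                                      
                                        
                                        
                                        
                                        
                                        
                                        


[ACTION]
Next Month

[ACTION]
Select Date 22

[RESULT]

              October 2024              
Mo Tu We Th Fr Sa Su                    
    1  2  3  4  5  6                    
 7  8  9 10 11 12 13                    
14 15 16 17 18 19 20                    
21 [22] 23 24 25 26 27                  
28 29 30 31                             
                                        
                                        
                                        
                                        
                                        
                                        
                                        


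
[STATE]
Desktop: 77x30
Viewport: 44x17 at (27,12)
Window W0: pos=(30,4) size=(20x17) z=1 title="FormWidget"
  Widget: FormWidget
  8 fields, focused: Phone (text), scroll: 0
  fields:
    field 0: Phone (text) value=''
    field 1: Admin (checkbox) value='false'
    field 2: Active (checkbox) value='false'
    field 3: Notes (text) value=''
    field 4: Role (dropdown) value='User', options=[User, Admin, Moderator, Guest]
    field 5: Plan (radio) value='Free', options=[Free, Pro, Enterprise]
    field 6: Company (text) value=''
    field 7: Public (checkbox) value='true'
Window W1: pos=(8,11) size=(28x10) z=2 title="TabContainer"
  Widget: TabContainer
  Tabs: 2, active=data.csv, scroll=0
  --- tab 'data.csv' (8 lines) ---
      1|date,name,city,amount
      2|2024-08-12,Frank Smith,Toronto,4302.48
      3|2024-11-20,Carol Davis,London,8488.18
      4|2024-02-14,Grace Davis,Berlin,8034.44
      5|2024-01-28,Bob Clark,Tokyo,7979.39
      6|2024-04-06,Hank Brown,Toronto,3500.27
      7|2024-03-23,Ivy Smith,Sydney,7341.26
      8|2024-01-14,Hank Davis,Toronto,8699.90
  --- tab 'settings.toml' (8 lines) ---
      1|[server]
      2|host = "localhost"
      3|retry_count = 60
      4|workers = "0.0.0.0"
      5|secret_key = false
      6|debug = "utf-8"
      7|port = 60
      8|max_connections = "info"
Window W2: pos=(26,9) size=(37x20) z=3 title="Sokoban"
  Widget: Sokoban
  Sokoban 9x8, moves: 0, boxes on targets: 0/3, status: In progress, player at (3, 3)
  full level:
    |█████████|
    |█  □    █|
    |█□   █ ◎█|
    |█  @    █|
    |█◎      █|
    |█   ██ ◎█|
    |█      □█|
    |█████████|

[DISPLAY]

█████████                          ┃        
█  □    █                          ┃        
█□   █ ◎█                          ┃        
█  @    █                          ┃        
█◎      █                          ┃        
█   ██ ◎█                          ┃        
█      □█                          ┃        
█████████                          ┃        
Moves: 0  0/3                      ┃        
                                   ┃        
                                   ┃        
                                   ┃        
                                   ┃        
                                   ┃        
                                   ┃        
                                   ┃        
━━━━━━━━━━━━━━━━━━━━━━━━━━━━━━━━━━━┛        


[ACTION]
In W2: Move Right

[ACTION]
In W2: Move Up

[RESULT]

█████████                          ┃        
█  □    █                          ┃        
█□  @█ ◎█                          ┃        
█       █                          ┃        
█◎      █                          ┃        
█   ██ ◎█                          ┃        
█      □█                          ┃        
█████████                          ┃        
Moves: 2  0/3                      ┃        
                                   ┃        
                                   ┃        
                                   ┃        
                                   ┃        
                                   ┃        
                                   ┃        
                                   ┃        
━━━━━━━━━━━━━━━━━━━━━━━━━━━━━━━━━━━┛        


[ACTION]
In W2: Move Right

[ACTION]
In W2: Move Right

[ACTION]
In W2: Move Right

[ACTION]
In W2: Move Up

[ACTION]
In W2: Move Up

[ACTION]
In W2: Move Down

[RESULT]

█████████                          ┃        
█  □    █                          ┃        
█□  @█ ◎█                          ┃        
█       █                          ┃        
█◎      █                          ┃        
█   ██ ◎█                          ┃        
█      □█                          ┃        
█████████                          ┃        
Moves: 4  0/3                      ┃        
                                   ┃        
                                   ┃        
                                   ┃        
                                   ┃        
                                   ┃        
                                   ┃        
                                   ┃        
━━━━━━━━━━━━━━━━━━━━━━━━━━━━━━━━━━━┛        


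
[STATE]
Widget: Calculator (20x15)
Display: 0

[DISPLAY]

                   0
┌───┬───┬───┬───┐   
│ 7 │ 8 │ 9 │ ÷ │   
├───┼───┼───┼───┤   
│ 4 │ 5 │ 6 │ × │   
├───┼───┼───┼───┤   
│ 1 │ 2 │ 3 │ - │   
├───┼───┼───┼───┤   
│ 0 │ . │ = │ + │   
├───┼───┼───┼───┤   
│ C │ MC│ MR│ M+│   
└───┴───┴───┴───┘   
                    
                    
                    


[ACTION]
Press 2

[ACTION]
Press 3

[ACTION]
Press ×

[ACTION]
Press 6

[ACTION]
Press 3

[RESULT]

                  63
┌───┬───┬───┬───┐   
│ 7 │ 8 │ 9 │ ÷ │   
├───┼───┼───┼───┤   
│ 4 │ 5 │ 6 │ × │   
├───┼───┼───┼───┤   
│ 1 │ 2 │ 3 │ - │   
├───┼───┼───┼───┤   
│ 0 │ . │ = │ + │   
├───┼───┼───┼───┤   
│ C │ MC│ MR│ M+│   
└───┴───┴───┴───┘   
                    
                    
                    


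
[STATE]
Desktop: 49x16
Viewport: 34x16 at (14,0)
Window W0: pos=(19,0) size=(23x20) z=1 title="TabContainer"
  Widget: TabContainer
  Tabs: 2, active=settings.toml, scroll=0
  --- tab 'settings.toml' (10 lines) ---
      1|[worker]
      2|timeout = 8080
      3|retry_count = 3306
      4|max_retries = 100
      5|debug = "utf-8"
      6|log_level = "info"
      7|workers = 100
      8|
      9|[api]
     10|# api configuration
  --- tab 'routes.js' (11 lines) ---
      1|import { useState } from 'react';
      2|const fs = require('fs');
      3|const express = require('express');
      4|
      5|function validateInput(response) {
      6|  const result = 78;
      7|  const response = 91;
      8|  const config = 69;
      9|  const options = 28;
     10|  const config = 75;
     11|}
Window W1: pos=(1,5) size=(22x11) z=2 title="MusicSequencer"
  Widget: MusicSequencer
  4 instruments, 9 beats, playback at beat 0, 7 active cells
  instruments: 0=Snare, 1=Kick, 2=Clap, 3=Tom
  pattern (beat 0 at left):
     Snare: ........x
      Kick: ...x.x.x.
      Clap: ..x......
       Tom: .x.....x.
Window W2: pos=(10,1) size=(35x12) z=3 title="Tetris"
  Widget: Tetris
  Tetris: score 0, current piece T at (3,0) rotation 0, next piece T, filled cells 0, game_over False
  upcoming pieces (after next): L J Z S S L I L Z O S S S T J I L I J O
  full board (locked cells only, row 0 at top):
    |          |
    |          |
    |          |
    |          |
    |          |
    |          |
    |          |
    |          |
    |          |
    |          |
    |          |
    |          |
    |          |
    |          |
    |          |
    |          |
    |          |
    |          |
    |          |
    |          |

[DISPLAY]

     ┏━━━━━━━━━━━━━━━━━━━━━┓      
━━━━━━━━━━━━━━━━━━━━━━━━━━━━━━┓   
tris                          ┃   
──────────────────────────────┨   
       │Next:                 ┃   
       │ ▒                    ┃   
       │▒▒▒                   ┃   
       │                      ┃   
       │                      ┃   
       │                      ┃   
       │Score:                ┃   
       │0                     ┃   
━━━━━━━━━━━━━━━━━━━━━━━━━━━━━━┛   
        ┃i]                ┃      
        ┃pi configuration  ┃      
━━━━━━━━┛                  ┃      


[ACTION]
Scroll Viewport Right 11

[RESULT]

    ┏━━━━━━━━━━━━━━━━━━━━━┓       
━━━━━━━━━━━━━━━━━━━━━━━━━━━━━┓    
ris                          ┃    
─────────────────────────────┨    
      │Next:                 ┃    
      │ ▒                    ┃    
      │▒▒▒                   ┃    
      │                      ┃    
      │                      ┃    
      │                      ┃    
      │Score:                ┃    
      │0                     ┃    
━━━━━━━━━━━━━━━━━━━━━━━━━━━━━┛    
       ┃i]                ┃       
       ┃pi configuration  ┃       
━━━━━━━┛                  ┃       


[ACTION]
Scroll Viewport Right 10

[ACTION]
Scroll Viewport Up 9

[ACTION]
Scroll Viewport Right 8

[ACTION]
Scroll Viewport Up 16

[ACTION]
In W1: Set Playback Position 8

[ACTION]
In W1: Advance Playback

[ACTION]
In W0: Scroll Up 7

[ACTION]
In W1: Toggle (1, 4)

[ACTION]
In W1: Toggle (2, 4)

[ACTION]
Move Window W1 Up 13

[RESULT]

━━━━━━━┓━━━━━━━━━━━━━━━━━━┓       
━━━━━━━━━━━━━━━━━━━━━━━━━━━━━┓    
ris                          ┃    
─────────────────────────────┨    
      │Next:                 ┃    
      │ ▒                    ┃    
      │▒▒▒                   ┃    
      │                      ┃    
      │                      ┃    
      │                      ┃    
      │Score:                ┃    
      │0                     ┃    
━━━━━━━━━━━━━━━━━━━━━━━━━━━━━┛    
    ┃[api]                ┃       
    ┃# api configuration  ┃       
    ┃                     ┃       


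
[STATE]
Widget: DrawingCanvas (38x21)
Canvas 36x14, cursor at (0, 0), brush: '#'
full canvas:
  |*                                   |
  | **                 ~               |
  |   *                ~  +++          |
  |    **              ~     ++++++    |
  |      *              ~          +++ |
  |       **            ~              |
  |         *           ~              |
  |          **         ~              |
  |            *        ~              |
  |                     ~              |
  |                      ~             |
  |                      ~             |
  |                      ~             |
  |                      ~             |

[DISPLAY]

*                                     
 **                 ~                 
   *                ~  +++            
    **              ~     ++++++      
      *              ~          +++   
       **            ~                
         *           ~                
          **         ~                
            *        ~                
                     ~                
                      ~               
                      ~               
                      ~               
                      ~               
                                      
                                      
                                      
                                      
                                      
                                      
                                      


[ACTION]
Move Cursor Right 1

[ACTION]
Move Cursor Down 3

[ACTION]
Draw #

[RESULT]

*                                     
 **                 ~                 
   *                ~  +++            
 #  **              ~     ++++++      
      *              ~          +++   
       **            ~                
         *           ~                
          **         ~                
            *        ~                
                     ~                
                      ~               
                      ~               
                      ~               
                      ~               
                                      
                                      
                                      
                                      
                                      
                                      
                                      
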